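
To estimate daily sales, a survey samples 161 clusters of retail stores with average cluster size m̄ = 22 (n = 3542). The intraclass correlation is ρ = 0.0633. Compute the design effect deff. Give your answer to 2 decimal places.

2.33

deff = 1 + (22 − 1)·0.0633 = 1 + 1.3293 = 2.3293.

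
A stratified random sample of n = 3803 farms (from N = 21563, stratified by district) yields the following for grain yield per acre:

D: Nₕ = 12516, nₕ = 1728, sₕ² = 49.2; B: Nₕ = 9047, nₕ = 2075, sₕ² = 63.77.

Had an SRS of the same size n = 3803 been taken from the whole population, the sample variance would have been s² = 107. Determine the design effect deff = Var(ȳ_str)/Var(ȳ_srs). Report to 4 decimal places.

Var(ȳ_str) = Σ Wₕ²(1−fₕ)sₕ²/nₕ with Wₕ = Nₕ/21563:
  D: (12516/21563)²·(1−1728/12516)·49.2/1728 = 0.0082681718
  B: (9047/21563)²·(1−2075/9047)·63.77/2075 = 0.0041690962
  → Var(ȳ_str) = 0.012437268.
Var(ȳ_srs) = (1 − 3803/21563)·107/3803 = 0.023173479.
deff = 0.012437268 / 0.023173479 = 0.5367.

0.5367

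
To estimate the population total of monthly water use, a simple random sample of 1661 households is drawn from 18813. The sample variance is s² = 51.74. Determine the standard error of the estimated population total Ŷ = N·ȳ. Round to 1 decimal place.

3170.4

Var(Ŷ) = N²·Var(ȳ) = N²·(1 − n/N)·s²/n.
f = 1661/18813 = 0.08829001; Var(ȳ) = 0.91170999·51.74/1661 = 0.028399684.
Var(Ŷ) = 18813² · 0.028399684 = 1.0051471 × 10^7.
SE(Ŷ) = √(1.0051471 × 10^7) = 3170.4.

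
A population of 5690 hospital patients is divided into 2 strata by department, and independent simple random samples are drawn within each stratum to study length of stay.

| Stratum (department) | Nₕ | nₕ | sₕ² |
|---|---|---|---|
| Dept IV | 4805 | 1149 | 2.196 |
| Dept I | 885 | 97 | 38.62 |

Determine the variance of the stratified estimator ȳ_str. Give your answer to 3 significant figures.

Var(ȳ_str) = Σₕ Wₕ²(1 − fₕ)sₕ²/nₕ with Wₕ = Nₕ/N, N = 5690.
Dept IV: Wₕ = 0.84446397; term = 0.84446397²·(1 − 0.23912591)·2.196/1149 = 0.0010370205.
Dept I: Wₕ = 0.15553603; term = 0.15553603²·(1 − 0.10960452)·38.62/97 = 0.0085760142.
Sum = 0.0096130347.

0.00961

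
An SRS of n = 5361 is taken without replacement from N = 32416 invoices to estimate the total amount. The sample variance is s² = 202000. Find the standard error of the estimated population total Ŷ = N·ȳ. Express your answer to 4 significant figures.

Var(Ŷ) = N²·Var(ȳ) = N²·(1 − n/N)·s²/n.
f = 5361/32416 = 0.16538129; Var(ȳ) = 0.83461871·202000/5361 = 31.448047.
Var(Ŷ) = 32416² · 31.448047 = 3.3045515 × 10^10.
SE(Ŷ) = √(3.3045515 × 10^10) = 181800.

181800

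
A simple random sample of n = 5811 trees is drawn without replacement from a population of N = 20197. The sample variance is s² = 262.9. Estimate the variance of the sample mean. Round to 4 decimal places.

Under SRS without replacement, Var(ȳ) = (1 − f)·s²/n with f = n/N = 5811/20197 = 0.28771600.
Var(ȳ) = (1 − 0.28771600)·262.9/5811 = 0.71228400·0.045241783 = 0.032224998.

0.0322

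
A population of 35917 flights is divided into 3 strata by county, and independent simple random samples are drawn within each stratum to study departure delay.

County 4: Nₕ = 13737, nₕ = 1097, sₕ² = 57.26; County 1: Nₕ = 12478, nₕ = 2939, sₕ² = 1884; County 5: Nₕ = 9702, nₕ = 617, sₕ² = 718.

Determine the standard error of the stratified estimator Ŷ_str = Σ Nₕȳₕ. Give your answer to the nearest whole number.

13709

Var(Ŷ_str) = Σₕ Nₕ²(1 − fₕ)sₕ²/nₕ.
County 4: 13737²·(1 − 1097/13737)·57.26/1097 = 9.0632443 × 10^6.
County 1: 12478²·(1 − 2939/12478)·1884/2939 = 7.6300809 × 10^7.
County 5: 9702²·(1 − 617/9702)·718/617 = 1.0257121 × 10^8.
Sum = 1.8793526 × 10^8.
SE = √(1.8793526 × 10^8) = 13709.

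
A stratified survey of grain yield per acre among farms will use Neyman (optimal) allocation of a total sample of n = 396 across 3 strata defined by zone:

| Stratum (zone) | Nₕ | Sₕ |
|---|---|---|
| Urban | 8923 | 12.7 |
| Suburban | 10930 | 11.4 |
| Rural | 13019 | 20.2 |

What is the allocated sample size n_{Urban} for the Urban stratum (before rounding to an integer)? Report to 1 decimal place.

89.6

Neyman allocation: nₕ = n·NₕSₕ / Σⱼ NⱼSⱼ.
Σ NⱼSⱼ = 8923·12.7 + 10930·11.4 + 13019·20.2 = 500907.9.
n_{Urban} = 396·8923·12.7 / 500907.9 = 89.6.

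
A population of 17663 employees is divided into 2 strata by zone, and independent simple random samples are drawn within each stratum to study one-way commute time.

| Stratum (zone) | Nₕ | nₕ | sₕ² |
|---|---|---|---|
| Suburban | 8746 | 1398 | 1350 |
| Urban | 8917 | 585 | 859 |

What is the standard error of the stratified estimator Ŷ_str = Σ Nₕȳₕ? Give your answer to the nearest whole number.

Var(Ŷ_str) = Σₕ Nₕ²(1 − fₕ)sₕ²/nₕ.
Suburban: 8746²·(1 − 1398/8746)·1350/1398 = 6.2059064 × 10^7.
Urban: 8917²·(1 − 585/8917)·859/585 = 1.0909512 × 10^8.
Sum = 1.7115418 × 10^8.
SE = √(1.7115418 × 10^8) = 13083.

13083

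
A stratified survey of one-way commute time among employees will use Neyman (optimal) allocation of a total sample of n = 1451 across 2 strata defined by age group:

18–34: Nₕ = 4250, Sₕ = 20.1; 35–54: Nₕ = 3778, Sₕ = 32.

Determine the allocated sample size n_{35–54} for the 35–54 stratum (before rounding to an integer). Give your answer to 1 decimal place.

850.2

Neyman allocation: nₕ = n·NₕSₕ / Σⱼ NⱼSⱼ.
Σ NⱼSⱼ = 4250·20.1 + 3778·32 = 206321.
n_{35–54} = 1451·3778·32 / 206321 = 850.2.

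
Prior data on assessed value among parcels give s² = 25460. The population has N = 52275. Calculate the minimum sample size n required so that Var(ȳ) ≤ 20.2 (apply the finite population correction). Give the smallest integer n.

Without fpc, n₀ = s²/D = 25460/20.2 = 1260.3960.
With fpc, (1 − n/N)·s²/n ≤ D requires n ≥ n₀/(1 + n₀/N) = 1260.3960/(1 + 1260.3960/52275) = 1230.7222.
Rounding up, n = 1231.

1231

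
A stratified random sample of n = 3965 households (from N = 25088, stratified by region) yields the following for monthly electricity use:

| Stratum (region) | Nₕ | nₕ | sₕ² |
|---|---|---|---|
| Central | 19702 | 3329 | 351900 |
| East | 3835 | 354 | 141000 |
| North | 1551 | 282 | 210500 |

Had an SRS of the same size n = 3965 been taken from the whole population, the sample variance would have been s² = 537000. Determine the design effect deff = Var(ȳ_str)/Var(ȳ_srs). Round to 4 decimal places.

Var(ȳ_str) = Σ Wₕ²(1−fₕ)sₕ²/nₕ with Wₕ = Nₕ/25088:
  Central: (19702/25088)²·(1−3329/19702)·351900/3329 = 54.176627
  East: (3835/25088)²·(1−354/3835)·141000/354 = 8.4479855
  North: (1551/25088)²·(1−282/1551)·210500/282 = 2.3342337
  → Var(ȳ_str) = 64.958846.
Var(ȳ_srs) = (1 − 3965/25088)·537000/3965 = 114.0304.
deff = 64.958846 / 114.0304 = 0.5697.

0.5697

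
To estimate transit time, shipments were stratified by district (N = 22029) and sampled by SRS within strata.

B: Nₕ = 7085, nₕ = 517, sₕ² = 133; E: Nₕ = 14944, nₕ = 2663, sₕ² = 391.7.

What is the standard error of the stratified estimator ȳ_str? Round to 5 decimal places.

Var(ȳ_str) = Σₕ Wₕ²(1 − fₕ)sₕ²/nₕ with Wₕ = Nₕ/N, N = 22029.
B: Wₕ = 0.32162150; term = 0.32162150²·(1 − 0.07297107)·133/517 = 0.024668602.
E: Wₕ = 0.67837850; term = 0.67837850²·(1 − 0.17819861)·391.7/2663 = 0.055627998.
Sum = 0.0802966.
SE = √(0.0802966) = 0.28337.

0.28337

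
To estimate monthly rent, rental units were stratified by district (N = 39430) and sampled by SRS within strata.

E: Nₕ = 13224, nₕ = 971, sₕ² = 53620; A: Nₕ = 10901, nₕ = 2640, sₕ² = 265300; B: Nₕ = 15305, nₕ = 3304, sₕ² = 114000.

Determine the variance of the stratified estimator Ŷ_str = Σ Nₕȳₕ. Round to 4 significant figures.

Var(Ŷ_str) = Σₕ Nₕ²(1 − fₕ)sₕ²/nₕ.
E: 13224²·(1 − 971/13224)·53620/971 = 8.9477297 × 10^9.
A: 10901²·(1 − 2640/10901)·265300/2640 = 9.0496605 × 10^9.
B: 15305²·(1 − 3304/15305)·114000/3304 = 6.3374651 × 10^9.
Sum = 2.4334855 × 10^10.

2.433 × 10^10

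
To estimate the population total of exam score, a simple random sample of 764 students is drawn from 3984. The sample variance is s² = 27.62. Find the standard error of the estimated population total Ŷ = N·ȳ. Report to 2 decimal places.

681.01

Var(Ŷ) = N²·Var(ȳ) = N²·(1 − n/N)·s²/n.
f = 764/3984 = 0.19176707; Var(ȳ) = 0.80823293·27.62/764 = 0.029219102.
Var(Ŷ) = 3984² · 0.029219102 = 463773.07.
SE(Ŷ) = √(463773.07) = 681.01.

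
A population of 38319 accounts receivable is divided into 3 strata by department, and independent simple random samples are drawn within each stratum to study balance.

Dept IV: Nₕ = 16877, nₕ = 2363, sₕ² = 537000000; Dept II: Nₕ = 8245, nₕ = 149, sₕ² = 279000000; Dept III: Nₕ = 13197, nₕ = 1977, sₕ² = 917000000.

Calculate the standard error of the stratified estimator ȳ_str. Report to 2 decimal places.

412.08

Var(ȳ_str) = Σₕ Wₕ²(1 − fₕ)sₕ²/nₕ with Wₕ = Nₕ/N, N = 38319.
Dept IV: Wₕ = 0.44043425; term = 0.44043425²·(1 − 0.14001304)·537000000/2363 = 37910.944.
Dept II: Wₕ = 0.21516741; term = 0.21516741²·(1 − 0.01807156)·279000000/149 = 85123.753.
Dept III: Wₕ = 0.34439834; term = 0.34439834²·(1 − 0.14980677)·917000000/1977 = 46773.773.
Sum = 169808.47.
SE = √(169808.47) = 412.08.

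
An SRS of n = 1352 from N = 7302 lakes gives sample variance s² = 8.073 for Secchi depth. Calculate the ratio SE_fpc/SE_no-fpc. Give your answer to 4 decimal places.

f = n/N = 1352/7302 = 0.18515475.
SE_no-fpc = √(s²/n) = 0.077273241; SE_fpc = √((1−f)s²/n) = 0.069753612.
Ratio = √(1−f) = 0.90268779.

0.9027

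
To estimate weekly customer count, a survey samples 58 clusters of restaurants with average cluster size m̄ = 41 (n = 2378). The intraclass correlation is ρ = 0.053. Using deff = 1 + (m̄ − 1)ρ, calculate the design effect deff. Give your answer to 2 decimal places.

deff = 1 + (41 − 1)·0.053 = 1 + 2.12 = 3.12.

3.12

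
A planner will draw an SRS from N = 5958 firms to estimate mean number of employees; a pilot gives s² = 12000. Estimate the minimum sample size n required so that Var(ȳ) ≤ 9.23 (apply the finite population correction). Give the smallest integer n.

1068

Without fpc, n₀ = s²/D = 12000/9.23 = 1300.1083.
With fpc, (1 − n/N)·s²/n ≤ D requires n ≥ n₀/(1 + n₀/N) = 1300.1083/(1 + 1300.1083/5958) = 1067.2265.
Rounding up, n = 1068.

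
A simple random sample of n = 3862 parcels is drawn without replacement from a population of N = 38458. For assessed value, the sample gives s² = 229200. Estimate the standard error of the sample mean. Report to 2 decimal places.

Under SRS without replacement, Var(ȳ) = (1 − f)·s²/n with f = n/N = 3862/38458 = 0.10042124.
Var(ȳ) = (1 − 0.10042124)·229200/3862 = 0.89957876·59.347488 = 53.38774.
SE(ȳ) = √(53.38774) = 7.31.

7.31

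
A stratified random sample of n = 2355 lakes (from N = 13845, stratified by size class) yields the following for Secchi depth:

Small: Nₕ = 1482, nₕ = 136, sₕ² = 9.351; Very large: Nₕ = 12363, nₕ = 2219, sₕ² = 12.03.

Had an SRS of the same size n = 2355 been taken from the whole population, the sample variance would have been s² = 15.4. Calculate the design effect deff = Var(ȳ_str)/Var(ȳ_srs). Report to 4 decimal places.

0.7854

Var(ȳ_str) = Σ Wₕ²(1−fₕ)sₕ²/nₕ with Wₕ = Nₕ/13845:
  Small: (1482/13845)²·(1−136/1482)·9.351/136 = 7.1552777 × 10^-4
  Very large: (12363/13845)²·(1−2219/12363)·12.03/2219 = 0.0035469537
  → Var(ȳ_str) = 0.0042624815.
Var(ȳ_srs) = (1 − 2355/13845)·15.4/2355 = 0.0054269632.
deff = 0.0042624815 / 0.0054269632 = 0.7854.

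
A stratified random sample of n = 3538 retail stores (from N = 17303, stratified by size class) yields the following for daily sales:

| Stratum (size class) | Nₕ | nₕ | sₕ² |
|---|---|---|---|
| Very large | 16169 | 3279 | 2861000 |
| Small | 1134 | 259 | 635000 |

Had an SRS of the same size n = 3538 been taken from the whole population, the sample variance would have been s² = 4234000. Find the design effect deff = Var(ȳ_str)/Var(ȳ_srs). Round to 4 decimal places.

0.6465

Var(ȳ_str) = Σ Wₕ²(1−fₕ)sₕ²/nₕ with Wₕ = Nₕ/17303:
  Very large: (16169/17303)²·(1−3279/16169)·2861000/3279 = 607.39289
  Small: (1134/17303)²·(1−259/1134)·635000/259 = 8.1255404
  → Var(ȳ_str) = 615.51843.
Var(ȳ_srs) = (1 − 3538/17303)·4234000/3538 = 952.02386.
deff = 615.51843 / 952.02386 = 0.6465.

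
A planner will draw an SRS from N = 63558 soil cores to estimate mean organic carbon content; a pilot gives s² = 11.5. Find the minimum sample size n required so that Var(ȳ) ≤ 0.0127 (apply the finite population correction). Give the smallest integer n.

893

Without fpc, n₀ = s²/D = 11.5/0.0127 = 905.5118.
With fpc, (1 − n/N)·s²/n ≤ D requires n ≥ n₀/(1 + n₀/N) = 905.5118/(1 + 905.5118/63558) = 892.7922.
Rounding up, n = 893.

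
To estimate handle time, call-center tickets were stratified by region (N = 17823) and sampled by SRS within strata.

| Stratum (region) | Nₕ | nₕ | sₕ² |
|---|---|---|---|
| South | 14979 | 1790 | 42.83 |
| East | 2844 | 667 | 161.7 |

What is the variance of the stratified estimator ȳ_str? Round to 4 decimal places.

Var(ȳ_str) = Σₕ Wₕ²(1 − fₕ)sₕ²/nₕ with Wₕ = Nₕ/N, N = 17823.
South: Wₕ = 0.84043090; term = 0.84043090²·(1 − 0.11950063)·42.83/1790 = 0.014880863.
East: Wₕ = 0.15956910; term = 0.15956910²·(1 − 0.23452883)·161.7/667 = 0.0047250955.
Sum = 0.019605959.

0.0196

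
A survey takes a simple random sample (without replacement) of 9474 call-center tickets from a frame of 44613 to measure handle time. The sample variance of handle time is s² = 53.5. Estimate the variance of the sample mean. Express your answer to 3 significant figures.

Under SRS without replacement, Var(ȳ) = (1 − f)·s²/n with f = n/N = 9474/44613 = 0.21235963.
Var(ȳ) = (1 − 0.21235963)·53.5/9474 = 0.78764037·0.005647034 = 0.004447832.

0.00445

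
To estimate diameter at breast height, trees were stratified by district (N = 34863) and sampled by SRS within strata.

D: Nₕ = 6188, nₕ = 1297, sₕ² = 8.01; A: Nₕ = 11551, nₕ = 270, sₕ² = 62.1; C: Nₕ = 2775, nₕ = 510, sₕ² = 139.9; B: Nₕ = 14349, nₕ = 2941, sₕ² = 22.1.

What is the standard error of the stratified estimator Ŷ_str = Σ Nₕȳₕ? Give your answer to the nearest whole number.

5754

Var(Ŷ_str) = Σₕ Nₕ²(1 − fₕ)sₕ²/nₕ.
D: 6188²·(1 − 1297/6188)·8.01/1297 = 186913.43.
A: 11551²·(1 − 270/11551)·62.1/270 = 2.9970571 × 10^7.
C: 2775²·(1 − 510/2775)·139.9/510 = 1.7241646 × 10^6.
B: 14349²·(1 − 2941/14349)·22.1/2941 = 1.230066 × 10^6.
Sum = 3.3111715 × 10^7.
SE = √(3.3111715 × 10^7) = 5754.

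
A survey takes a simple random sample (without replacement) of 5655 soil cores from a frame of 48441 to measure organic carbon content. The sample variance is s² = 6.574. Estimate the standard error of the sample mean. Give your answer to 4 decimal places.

Under SRS without replacement, Var(ȳ) = (1 − f)·s²/n with f = n/N = 5655/48441 = 0.11673995.
Var(ȳ) = (1 − 0.11673995)·6.574/5655 = 0.88326005·0.0011625111 = 0.0010267996.
SE(ȳ) = √(0.0010267996) = 0.0320.

0.0320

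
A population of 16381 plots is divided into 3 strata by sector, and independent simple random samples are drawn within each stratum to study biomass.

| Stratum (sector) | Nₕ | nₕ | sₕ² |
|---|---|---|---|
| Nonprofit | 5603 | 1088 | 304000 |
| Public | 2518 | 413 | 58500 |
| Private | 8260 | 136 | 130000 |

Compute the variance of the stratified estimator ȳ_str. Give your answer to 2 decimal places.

268.18

Var(ȳ_str) = Σₕ Wₕ²(1 − fₕ)sₕ²/nₕ with Wₕ = Nₕ/N, N = 16381.
Nonprofit: Wₕ = 0.34204261; term = 0.34204261²·(1 − 0.19418169)·304000/1088 = 26.341606.
Public: Wₕ = 0.15371467; term = 0.15371467²·(1 − 0.16401906)·58500/413 = 2.7979041.
Private: Wₕ = 0.50424272; term = 0.50424272²·(1 − 0.01646489)·130000/136 = 239.04165.
Sum = 268.18116.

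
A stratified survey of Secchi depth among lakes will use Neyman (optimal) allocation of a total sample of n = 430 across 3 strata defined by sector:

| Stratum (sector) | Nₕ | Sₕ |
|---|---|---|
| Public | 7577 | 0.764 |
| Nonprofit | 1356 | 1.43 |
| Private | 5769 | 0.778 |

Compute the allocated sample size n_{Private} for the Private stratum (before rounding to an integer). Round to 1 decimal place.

158.0

Neyman allocation: nₕ = n·NₕSₕ / Σⱼ NⱼSⱼ.
Σ NⱼSⱼ = 7577·0.764 + 1356·1.43 + 5769·0.778 = 12216.19.
n_{Private} = 430·5769·0.778 / 12216.19 = 158.0.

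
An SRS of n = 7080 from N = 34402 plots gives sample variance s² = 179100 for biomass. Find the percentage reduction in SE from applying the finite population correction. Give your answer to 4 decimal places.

10.8822

f = n/N = 7080/34402 = 0.20580199.
SE_no-fpc = √(s²/n) = 5.0295736; SE_fpc = √((1−f)s²/n) = 4.4822447.
Ratio = √(1−f) = 0.89117788. Reduction = 100·(1 − 0.89117788) = 10.8822%.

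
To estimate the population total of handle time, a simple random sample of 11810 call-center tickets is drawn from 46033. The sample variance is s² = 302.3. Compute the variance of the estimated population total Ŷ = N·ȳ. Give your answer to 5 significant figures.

Var(Ŷ) = N²·Var(ȳ) = N²·(1 − n/N)·s²/n.
f = 11810/46033 = 0.25655508; Var(ȳ) = 0.74344492·302.3/11810 = 0.019029924.
Var(Ŷ) = 46033² · 0.019029924 = 4.0325115 × 10^7.

4.0325 × 10^7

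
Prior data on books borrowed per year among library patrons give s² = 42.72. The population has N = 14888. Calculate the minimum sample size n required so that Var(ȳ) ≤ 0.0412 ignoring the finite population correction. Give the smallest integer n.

Without fpc, n₀ = s²/D = 42.72/0.0412 = 1036.8932.
Rounding up, n = 1037.

1037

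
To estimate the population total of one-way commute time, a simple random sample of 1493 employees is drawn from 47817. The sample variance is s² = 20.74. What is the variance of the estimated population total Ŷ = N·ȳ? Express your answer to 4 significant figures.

3.077 × 10^7

Var(Ŷ) = N²·Var(ȳ) = N²·(1 − n/N)·s²/n.
f = 1493/47817 = 0.03122321; Var(ȳ) = 0.96877679·20.74/1493 = 0.013457757.
Var(Ŷ) = 47817² · 0.013457757 = 3.0770697 × 10^7.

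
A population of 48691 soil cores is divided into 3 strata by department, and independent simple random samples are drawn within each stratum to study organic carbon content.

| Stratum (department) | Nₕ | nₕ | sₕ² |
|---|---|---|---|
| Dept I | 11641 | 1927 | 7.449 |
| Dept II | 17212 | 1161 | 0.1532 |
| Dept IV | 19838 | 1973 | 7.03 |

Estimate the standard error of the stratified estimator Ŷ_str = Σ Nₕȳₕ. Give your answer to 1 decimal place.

Var(Ŷ_str) = Σₕ Nₕ²(1 − fₕ)sₕ²/nₕ.
Dept I: 11641²·(1 − 1927/11641)·7.449/1927 = 437124.
Dept II: 17212²·(1 − 1161/17212)·0.1532/1161 = 36455.241.
Dept IV: 19838²·(1 − 1973/19838)·7.03/1973 = 1.2627842 × 10^6.
Sum = 1.7363634 × 10^6.
SE = √(1.7363634 × 10^6) = 1317.7.

1317.7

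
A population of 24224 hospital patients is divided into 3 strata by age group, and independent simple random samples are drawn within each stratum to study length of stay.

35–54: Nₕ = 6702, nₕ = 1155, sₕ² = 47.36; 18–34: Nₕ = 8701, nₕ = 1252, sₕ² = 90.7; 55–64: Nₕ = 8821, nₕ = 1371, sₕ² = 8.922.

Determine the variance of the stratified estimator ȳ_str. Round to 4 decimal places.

Var(ȳ_str) = Σₕ Wₕ²(1 − fₕ)sₕ²/nₕ with Wₕ = Nₕ/N, N = 24224.
35–54: Wₕ = 0.27666777; term = 0.27666777²·(1 − 0.17233662)·47.36/1155 = 0.0025977693.
18–34: Wₕ = 0.35918923; term = 0.35918923²·(1 − 0.14389151)·90.7/1252 = 0.0080016285.
55–64: Wₕ = 0.36414300; term = 0.36414300²·(1 − 0.15542456)·8.922/1371 = 7.2879795 × 10^-4.
Sum = 0.011328196.

0.0113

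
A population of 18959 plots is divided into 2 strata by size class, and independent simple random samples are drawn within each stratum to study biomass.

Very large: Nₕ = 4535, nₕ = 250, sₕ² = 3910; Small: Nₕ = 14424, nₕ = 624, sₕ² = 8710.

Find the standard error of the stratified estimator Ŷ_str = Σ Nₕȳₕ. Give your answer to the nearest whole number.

Var(Ŷ_str) = Σₕ Nₕ²(1 − fₕ)sₕ²/nₕ.
Very large: 4535²·(1 − 250/4535)·3910/250 = 3.0392391 × 10^8.
Small: 14424²·(1 − 624/14424)·8710/624 = 2.778423 × 10^9.
Sum = 3.0823469 × 10^9.
SE = √(3.0823469 × 10^9) = 55519.

55519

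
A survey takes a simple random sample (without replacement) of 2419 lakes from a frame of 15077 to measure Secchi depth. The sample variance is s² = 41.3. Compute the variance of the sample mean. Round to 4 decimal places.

Under SRS without replacement, Var(ȳ) = (1 − f)·s²/n with f = n/N = 2419/15077 = 0.16044306.
Var(ȳ) = (1 − 0.16044306)·41.3/2419 = 0.83955694·0.017073171 = 0.014333899.

0.0143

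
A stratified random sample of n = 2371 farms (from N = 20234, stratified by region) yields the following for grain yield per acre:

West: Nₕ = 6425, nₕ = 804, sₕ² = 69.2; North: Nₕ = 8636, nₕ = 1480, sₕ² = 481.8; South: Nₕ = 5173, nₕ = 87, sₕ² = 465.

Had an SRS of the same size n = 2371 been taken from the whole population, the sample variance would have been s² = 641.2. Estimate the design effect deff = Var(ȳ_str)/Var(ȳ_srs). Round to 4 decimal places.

Var(ȳ_str) = Σ Wₕ²(1−fₕ)sₕ²/nₕ with Wₕ = Nₕ/20234:
  West: (6425/20234)²·(1−804/6425)·69.2/804 = 0.0075922985
  North: (8636/20234)²·(1−1480/8636)·481.8/1480 = 0.049138801
  South: (5173/20234)²·(1−87/5173)·465/87 = 0.34347018
  → Var(ȳ_str) = 0.40020128.
Var(ȳ_srs) = (1 − 2371/20234)·641.2/2371 = 0.23874518.
deff = 0.40020128 / 0.23874518 = 1.6763.

1.6763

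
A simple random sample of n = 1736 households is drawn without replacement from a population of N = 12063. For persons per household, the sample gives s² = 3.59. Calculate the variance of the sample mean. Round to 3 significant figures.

0.00177

Under SRS without replacement, Var(ȳ) = (1 − f)·s²/n with f = n/N = 1736/12063 = 0.14391113.
Var(ȳ) = (1 − 0.14391113)·3.59/1736 = 0.85608887·0.0020679724 = 0.0017703681.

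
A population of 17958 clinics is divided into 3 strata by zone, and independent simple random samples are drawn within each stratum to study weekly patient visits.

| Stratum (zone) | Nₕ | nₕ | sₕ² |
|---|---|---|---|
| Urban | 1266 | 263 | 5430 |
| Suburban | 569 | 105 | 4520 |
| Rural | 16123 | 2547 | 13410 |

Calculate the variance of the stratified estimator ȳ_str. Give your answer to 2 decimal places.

3.69

Var(ȳ_str) = Σₕ Wₕ²(1 − fₕ)sₕ²/nₕ with Wₕ = Nₕ/N, N = 17958.
Urban: Wₕ = 0.07049783; term = 0.07049783²·(1 − 0.20774092)·5430/263 = 0.081294803.
Suburban: Wₕ = 0.03168504; term = 0.03168504²·(1 − 0.18453427)·4520/105 = 0.035242235.
Rural: Wₕ = 0.89781713; term = 0.89781713²·(1 − 0.15797308)·13410/2547 = 3.5735641.
Sum = 3.6901011.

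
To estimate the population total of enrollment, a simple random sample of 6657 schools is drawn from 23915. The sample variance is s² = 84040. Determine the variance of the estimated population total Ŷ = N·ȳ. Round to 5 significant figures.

5.2104 × 10^9

Var(Ŷ) = N²·Var(ȳ) = N²·(1 − n/N)·s²/n.
f = 6657/23915 = 0.27836086; Var(ȳ) = 0.72163914·84040/6657 = 9.1101928.
Var(Ŷ) = 23915² · 9.1101928 = 5.2103673 × 10^9.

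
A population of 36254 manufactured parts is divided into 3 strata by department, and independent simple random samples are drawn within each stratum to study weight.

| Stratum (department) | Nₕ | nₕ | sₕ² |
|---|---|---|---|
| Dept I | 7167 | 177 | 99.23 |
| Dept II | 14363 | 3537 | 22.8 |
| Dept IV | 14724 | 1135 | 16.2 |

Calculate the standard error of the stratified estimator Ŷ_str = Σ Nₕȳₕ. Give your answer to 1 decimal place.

5651.9

Var(Ŷ_str) = Σₕ Nₕ²(1 − fₕ)sₕ²/nₕ.
Dept I: 7167²·(1 − 177/7167)·99.23/177 = 2.8085639 × 10^7.
Dept II: 14363²·(1 − 3537/14363)·22.8/3537 = 1.0023352 × 10^6.
Dept IV: 14724²·(1 − 1135/14724)·16.2/1135 = 2.8558307 × 10^6.
Sum = 3.1943805 × 10^7.
SE = √(3.1943805 × 10^7) = 5651.9.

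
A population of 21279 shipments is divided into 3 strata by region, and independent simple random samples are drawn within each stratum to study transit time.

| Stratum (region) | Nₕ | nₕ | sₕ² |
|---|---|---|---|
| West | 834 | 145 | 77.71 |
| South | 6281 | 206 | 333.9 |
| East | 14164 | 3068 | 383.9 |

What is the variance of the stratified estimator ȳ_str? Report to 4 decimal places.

Var(ȳ_str) = Σₕ Wₕ²(1 − fₕ)sₕ²/nₕ with Wₕ = Nₕ/N, N = 21279.
West: Wₕ = 0.03919357; term = 0.03919357²·(1 − 0.17386091)·77.71/145 = 6.8012972 × 10^-4.
South: Wₕ = 0.29517365; term = 0.29517365²·(1 − 0.03279733)·333.9/206 = 0.13659092.
East: Wₕ = 0.66563278; term = 0.66563278²·(1 − 0.21660548)·383.9/3068 = 0.043432287.
Sum = 0.18070334.

0.1807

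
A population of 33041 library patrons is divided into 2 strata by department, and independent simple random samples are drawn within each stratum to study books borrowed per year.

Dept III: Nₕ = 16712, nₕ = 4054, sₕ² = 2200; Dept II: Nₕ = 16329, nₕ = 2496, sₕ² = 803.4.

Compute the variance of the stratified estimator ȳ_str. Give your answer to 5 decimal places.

0.17175

Var(ȳ_str) = Σₕ Wₕ²(1 − fₕ)sₕ²/nₕ with Wₕ = Nₕ/N, N = 33041.
Dept III: Wₕ = 0.50579583; term = 0.50579583²·(1 − 0.24258018)·2200/4054 = 0.10515407.
Dept II: Wₕ = 0.49420417; term = 0.49420417²·(1 − 0.15285688)·803.4/2496 = 0.066597334.
Sum = 0.1717514.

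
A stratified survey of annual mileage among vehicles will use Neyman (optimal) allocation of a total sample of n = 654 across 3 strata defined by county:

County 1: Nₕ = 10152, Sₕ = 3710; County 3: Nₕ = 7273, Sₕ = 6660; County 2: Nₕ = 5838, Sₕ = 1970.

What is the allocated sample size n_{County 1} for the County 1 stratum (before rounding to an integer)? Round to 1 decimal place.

Neyman allocation: nₕ = n·NₕSₕ / Σⱼ NⱼSⱼ.
Σ NⱼSⱼ = 10152·3710 + 7273·6660 + 5838·1970 = 9.760296 × 10^7.
n_{County 1} = 654·10152·3710 / (9.760296 × 10^7) = 252.4.

252.4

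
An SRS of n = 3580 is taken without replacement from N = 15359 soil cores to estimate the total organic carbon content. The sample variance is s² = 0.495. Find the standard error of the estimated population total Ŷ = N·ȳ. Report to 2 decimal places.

Var(Ŷ) = N²·Var(ȳ) = N²·(1 − n/N)·s²/n.
f = 3580/15359 = 0.23308809; Var(ȳ) = 0.76691191·0.495/3580 = 1.060395 × 10^-4.
Var(Ŷ) = 15359² · (1.060395 × 10^-4) = 25014.599.
SE(Ŷ) = √(25014.599) = 158.16.

158.16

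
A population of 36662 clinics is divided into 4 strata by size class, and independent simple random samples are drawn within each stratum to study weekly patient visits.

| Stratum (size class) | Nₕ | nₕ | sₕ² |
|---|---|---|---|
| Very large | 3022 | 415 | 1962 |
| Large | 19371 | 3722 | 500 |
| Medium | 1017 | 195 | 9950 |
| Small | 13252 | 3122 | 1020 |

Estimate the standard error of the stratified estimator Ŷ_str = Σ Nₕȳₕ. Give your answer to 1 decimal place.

Var(Ŷ_str) = Σₕ Nₕ²(1 − fₕ)sₕ²/nₕ.
Very large: 3022²·(1 − 415/3022)·1962/415 = 3.724658 × 10^7.
Large: 19371²·(1 − 3722/19371)·500/3722 = 4.0722297 × 10^7.
Medium: 1017²·(1 − 195/1017)·9950/195 = 4.2656109 × 10^7.
Small: 13252²·(1 − 3122/13252)·1020/3122 = 4.3858941 × 10^7.
Sum = 1.6448393 × 10^8.
SE = √(1.6448393 × 10^8) = 12825.1.

12825.1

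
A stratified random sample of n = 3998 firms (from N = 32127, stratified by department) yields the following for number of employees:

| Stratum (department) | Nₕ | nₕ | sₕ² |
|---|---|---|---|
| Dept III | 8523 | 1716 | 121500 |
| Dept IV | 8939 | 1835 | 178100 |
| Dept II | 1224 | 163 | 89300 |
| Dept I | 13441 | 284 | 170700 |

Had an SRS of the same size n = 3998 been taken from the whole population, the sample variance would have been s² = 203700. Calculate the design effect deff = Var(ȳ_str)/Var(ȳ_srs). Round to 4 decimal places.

Var(ȳ_str) = Σ Wₕ²(1−fₕ)sₕ²/nₕ with Wₕ = Nₕ/32127:
  Dept III: (8523/32127)²·(1−1716/8523)·121500/1716 = 3.9798517
  Dept IV: (8939/32127)²·(1−1835/8939)·178100/1835 = 5.9714444
  Dept II: (1224/32127)²·(1−163/1224)·89300/163 = 0.6893191
  Dept I: (13441/32127)²·(1−284/13441)·170700/284 = 102.98247
  → Var(ȳ_str) = 113.62309.
Var(ȳ_srs) = (1 − 3998/32127)·203700/3998 = 44.610014.
deff = 113.62309 / 44.610014 = 2.5470.

2.5470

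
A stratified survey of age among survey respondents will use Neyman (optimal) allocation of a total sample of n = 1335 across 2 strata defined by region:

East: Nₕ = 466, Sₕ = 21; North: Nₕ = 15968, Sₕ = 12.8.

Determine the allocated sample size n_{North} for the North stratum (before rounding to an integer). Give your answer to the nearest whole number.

1274

Neyman allocation: nₕ = n·NₕSₕ / Σⱼ NⱼSⱼ.
Σ NⱼSⱼ = 466·21 + 15968·12.8 = 214176.4.
n_{North} = 1335·15968·12.8 / 214176.4 = 1274.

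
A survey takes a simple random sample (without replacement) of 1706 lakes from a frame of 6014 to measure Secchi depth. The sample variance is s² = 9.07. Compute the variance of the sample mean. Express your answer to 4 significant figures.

0.003808

Under SRS without replacement, Var(ȳ) = (1 − f)·s²/n with f = n/N = 1706/6014 = 0.28367143.
Var(ȳ) = (1 − 0.28367143)·9.07/1706 = 0.71632857·0.0053165299 = 0.0038083822.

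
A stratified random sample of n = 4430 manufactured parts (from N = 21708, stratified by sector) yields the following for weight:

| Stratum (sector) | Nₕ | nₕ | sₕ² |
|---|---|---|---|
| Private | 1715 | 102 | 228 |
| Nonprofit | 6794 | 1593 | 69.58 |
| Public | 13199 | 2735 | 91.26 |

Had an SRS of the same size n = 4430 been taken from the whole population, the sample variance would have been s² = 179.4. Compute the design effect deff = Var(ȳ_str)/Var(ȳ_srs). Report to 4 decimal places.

Var(ȳ_str) = Σ Wₕ²(1−fₕ)sₕ²/nₕ with Wₕ = Nₕ/21708:
  Private: (1715/21708)²·(1−102/1715)·228/102 = 0.013121804
  Nonprofit: (6794/21708)²·(1−1593/6794)·69.58/1593 = 0.0032752271
  Public: (13199/21708)²·(1−2735/13199)·91.26/2735 = 0.0097796265
  → Var(ȳ_str) = 0.026176658.
Var(ȳ_srs) = (1 − 4430/21708)·179.4/4430 = 0.03223238.
deff = 0.026176658 / 0.03223238 = 0.8121.

0.8121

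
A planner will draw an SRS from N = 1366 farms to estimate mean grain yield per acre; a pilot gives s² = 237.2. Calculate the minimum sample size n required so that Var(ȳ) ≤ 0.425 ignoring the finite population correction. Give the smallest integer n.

Without fpc, n₀ = s²/D = 237.2/0.425 = 558.1176.
Rounding up, n = 559.

559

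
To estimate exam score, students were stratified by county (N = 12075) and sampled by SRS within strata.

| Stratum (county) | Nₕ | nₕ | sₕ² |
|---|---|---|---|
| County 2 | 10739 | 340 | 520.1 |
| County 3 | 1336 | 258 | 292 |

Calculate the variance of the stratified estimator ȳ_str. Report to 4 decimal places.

Var(ȳ_str) = Σₕ Wₕ²(1 − fₕ)sₕ²/nₕ with Wₕ = Nₕ/N, N = 12075.
County 2: Wₕ = 0.88935818; term = 0.88935818²·(1 − 0.03166030)·520.1/340 = 1.1716262.
County 3: Wₕ = 0.11064182; term = 0.11064182²·(1 − 0.19311377)·292/258 = 0.011179286.
Sum = 1.1828055.

1.1828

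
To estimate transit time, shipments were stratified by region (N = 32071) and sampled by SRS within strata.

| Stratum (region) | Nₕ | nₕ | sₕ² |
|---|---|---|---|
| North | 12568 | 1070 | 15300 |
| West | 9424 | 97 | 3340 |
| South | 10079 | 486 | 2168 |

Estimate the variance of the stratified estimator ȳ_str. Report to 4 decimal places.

Var(ȳ_str) = Σₕ Wₕ²(1 − fₕ)sₕ²/nₕ with Wₕ = Nₕ/N, N = 32071.
North: Wₕ = 0.39188052; term = 0.39188052²·(1 − 0.08513686)·15300/1070 = 2.0089592.
West: Wₕ = 0.29384802; term = 0.29384802²·(1 − 0.01029287)·3340/97 = 2.9425712.
South: Wₕ = 0.31427146; term = 0.31427146²·(1 − 0.04821907)·2168/486 = 0.41934348.
Sum = 5.3708739.

5.3709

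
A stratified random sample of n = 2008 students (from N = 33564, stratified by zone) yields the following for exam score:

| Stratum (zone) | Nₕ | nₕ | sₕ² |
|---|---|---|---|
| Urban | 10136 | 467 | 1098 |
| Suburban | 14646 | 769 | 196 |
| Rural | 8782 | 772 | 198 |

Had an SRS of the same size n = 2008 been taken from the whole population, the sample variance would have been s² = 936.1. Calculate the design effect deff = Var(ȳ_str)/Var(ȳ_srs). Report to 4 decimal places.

Var(ȳ_str) = Σ Wₕ²(1−fₕ)sₕ²/nₕ with Wₕ = Nₕ/33564:
  Urban: (10136/33564)²·(1−467/10136)·1098/467 = 0.20454374
  Suburban: (14646/33564)²·(1−769/14646)·196/769 = 0.04598296
  Rural: (8782/33564)²·(1−772/8782)·198/772 = 0.01601498
  → Var(ȳ_str) = 0.26654168.
Var(ȳ_srs) = (1 − 2008/33564)·936.1/2008 = 0.43829526.
deff = 0.26654168 / 0.43829526 = 0.6081.

0.6081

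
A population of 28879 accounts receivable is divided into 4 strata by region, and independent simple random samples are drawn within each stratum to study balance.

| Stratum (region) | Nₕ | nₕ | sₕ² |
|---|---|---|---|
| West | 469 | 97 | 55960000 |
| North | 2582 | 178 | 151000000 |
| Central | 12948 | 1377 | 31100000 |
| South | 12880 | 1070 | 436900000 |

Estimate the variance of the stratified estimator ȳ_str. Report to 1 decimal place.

84964.8

Var(ȳ_str) = Σₕ Wₕ²(1 − fₕ)sₕ²/nₕ with Wₕ = Nₕ/N, N = 28879.
West: Wₕ = 0.01624017; term = 0.01624017²·(1 − 0.20682303)·55960000/97 = 120.68616.
North: Wₕ = 0.08940753; term = 0.08940753²·(1 − 0.06893881)·151000000/178 = 6313.6913.
Central: Wₕ = 0.44835347; term = 0.44835347²·(1 − 0.10634847)·31100000/1377 = 4057.287.
South: Wₕ = 0.44599882; term = 0.44599882²·(1 − 0.08307453)·436900000/1070 = 74473.15.
Sum = 84964.814.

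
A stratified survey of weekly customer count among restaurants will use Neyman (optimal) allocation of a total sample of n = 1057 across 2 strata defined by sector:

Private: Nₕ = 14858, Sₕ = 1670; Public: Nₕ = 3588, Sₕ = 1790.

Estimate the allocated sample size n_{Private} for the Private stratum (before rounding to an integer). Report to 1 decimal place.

Neyman allocation: nₕ = n·NₕSₕ / Σⱼ NⱼSⱼ.
Σ NⱼSⱼ = 14858·1670 + 3588·1790 = 3.123538 × 10^7.
n_{Private} = 1057·14858·1670 / (3.123538 × 10^7) = 839.7.

839.7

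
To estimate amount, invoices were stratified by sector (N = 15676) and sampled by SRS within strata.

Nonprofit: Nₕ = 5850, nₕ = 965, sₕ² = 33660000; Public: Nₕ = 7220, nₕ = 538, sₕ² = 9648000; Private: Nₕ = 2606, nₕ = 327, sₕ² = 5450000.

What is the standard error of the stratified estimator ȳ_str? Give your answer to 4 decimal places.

Var(ȳ_str) = Σₕ Wₕ²(1 − fₕ)sₕ²/nₕ with Wₕ = Nₕ/N, N = 15676.
Nonprofit: Wₕ = 0.37318193; term = 0.37318193²·(1 − 0.16495726)·33660000/965 = 4056.3622.
Public: Wₕ = 0.46057668; term = 0.46057668²·(1 − 0.07451524)·9648000/538 = 3520.6932.
Private: Wₕ = 0.16624139; term = 0.16624139²·(1 − 0.12547966)·5450000/327 = 402.80697.
Sum = 7979.8624.
SE = √(7979.8624) = 89.3301.

89.3301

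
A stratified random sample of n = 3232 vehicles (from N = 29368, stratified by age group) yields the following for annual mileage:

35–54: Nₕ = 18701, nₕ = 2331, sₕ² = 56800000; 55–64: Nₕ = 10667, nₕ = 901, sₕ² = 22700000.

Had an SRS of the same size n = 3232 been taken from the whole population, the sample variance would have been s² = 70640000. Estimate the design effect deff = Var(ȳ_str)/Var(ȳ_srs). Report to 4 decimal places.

0.6011

Var(ȳ_str) = Σ Wₕ²(1−fₕ)sₕ²/nₕ with Wₕ = Nₕ/29368:
  35–54: (18701/29368)²·(1−2331/18701)·56800000/2331 = 8649.0982
  55–64: (10667/29368)²·(1−901/10667)·22700000/901 = 3043.0658
  → Var(ȳ_str) = 11692.164.
Var(ȳ_srs) = (1 − 3232/29368)·70640000/3232 = 19451.096.
deff = 11692.164 / 19451.096 = 0.6011.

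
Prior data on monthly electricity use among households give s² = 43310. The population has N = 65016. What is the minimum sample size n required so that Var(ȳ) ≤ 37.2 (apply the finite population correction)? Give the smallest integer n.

1144

Without fpc, n₀ = s²/D = 43310/37.2 = 1164.2473.
With fpc, (1 − n/N)·s²/n ≤ D requires n ≥ n₀/(1 + n₀/N) = 1164.2473/(1 + 1164.2473/65016) = 1143.7658.
Rounding up, n = 1144.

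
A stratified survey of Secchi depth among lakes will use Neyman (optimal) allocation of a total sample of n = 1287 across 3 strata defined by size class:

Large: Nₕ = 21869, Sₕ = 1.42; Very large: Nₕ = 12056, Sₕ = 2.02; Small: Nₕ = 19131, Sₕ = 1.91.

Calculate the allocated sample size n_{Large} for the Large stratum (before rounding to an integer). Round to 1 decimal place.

434.7

Neyman allocation: nₕ = n·NₕSₕ / Σⱼ NⱼSⱼ.
Σ NⱼSⱼ = 21869·1.42 + 12056·2.02 + 19131·1.91 = 91947.31.
n_{Large} = 1287·21869·1.42 / 91947.31 = 434.7.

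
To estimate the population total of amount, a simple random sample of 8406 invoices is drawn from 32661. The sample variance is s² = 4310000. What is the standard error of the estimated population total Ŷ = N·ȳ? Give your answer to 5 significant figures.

637320

Var(Ŷ) = N²·Var(ȳ) = N²·(1 − n/N)·s²/n.
f = 8406/32661 = 0.25737118; Var(ȳ) = 0.74262882·4310000/8406 = 380.76734.
Var(Ŷ) = 32661² · 380.76734 = 4.061801 × 10^11.
SE(Ŷ) = √(4.061801 × 10^11) = 637320.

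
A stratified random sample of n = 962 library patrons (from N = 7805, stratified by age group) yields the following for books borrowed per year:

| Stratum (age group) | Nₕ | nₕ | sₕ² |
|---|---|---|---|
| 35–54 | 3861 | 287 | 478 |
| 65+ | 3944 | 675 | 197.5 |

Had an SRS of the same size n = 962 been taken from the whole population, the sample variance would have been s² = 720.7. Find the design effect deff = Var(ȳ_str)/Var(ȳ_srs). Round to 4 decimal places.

Var(ȳ_str) = Σ Wₕ²(1−fₕ)sₕ²/nₕ with Wₕ = Nₕ/7805:
  35–54: (3861/7805)²·(1−287/3861)·478/287 = 0.37727197
  65+: (3944/7805)²·(1−675/3944)·197.5/675 = 0.061925474
  → Var(ȳ_str) = 0.43919744.
Var(ȳ_srs) = (1 − 962/7805)·720.7/962 = 0.65683015.
deff = 0.43919744 / 0.65683015 = 0.6687.

0.6687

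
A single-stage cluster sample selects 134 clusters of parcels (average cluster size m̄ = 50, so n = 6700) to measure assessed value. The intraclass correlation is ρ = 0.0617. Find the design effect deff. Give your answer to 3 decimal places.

deff = 1 + (50 − 1)·0.0617 = 1 + 3.0233 = 4.0233.

4.023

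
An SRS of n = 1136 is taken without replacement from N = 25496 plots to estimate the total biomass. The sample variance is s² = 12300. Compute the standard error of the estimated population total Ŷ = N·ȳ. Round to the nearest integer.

Var(Ŷ) = N²·Var(ȳ) = N²·(1 − n/N)·s²/n.
f = 1136/25496 = 0.04455601; Var(ȳ) = 0.95544399·12300/1136 = 10.345036.
Var(Ŷ) = 25496² · 10.345036 = 6.7247494 × 10^9.
SE(Ŷ) = √(6.7247494 × 10^9) = 82005.

82005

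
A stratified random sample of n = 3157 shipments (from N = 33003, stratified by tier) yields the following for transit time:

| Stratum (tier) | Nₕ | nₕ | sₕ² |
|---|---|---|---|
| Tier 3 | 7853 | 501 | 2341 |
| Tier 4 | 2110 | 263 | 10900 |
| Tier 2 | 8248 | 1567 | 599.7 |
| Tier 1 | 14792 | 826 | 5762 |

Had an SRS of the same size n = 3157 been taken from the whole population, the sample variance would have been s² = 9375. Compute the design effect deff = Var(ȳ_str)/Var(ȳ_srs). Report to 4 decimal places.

Var(ȳ_str) = Σ Wₕ²(1−fₕ)sₕ²/nₕ with Wₕ = Nₕ/33003:
  Tier 3: (7853/33003)²·(1−501/7853)·2341/501 = 0.247684
  Tier 4: (2110/33003)²·(1−263/2110)·10900/263 = 0.14829048
  Tier 2: (8248/33003)²·(1−1567/8248)·599.7/1567 = 0.019361916
  Tier 1: (14792/33003)²·(1−826/14792)·5762/826 = 1.3230776
  → Var(ȳ_str) = 1.738414.
Var(ȳ_srs) = (1 − 3157/33003)·9375/3157 = 2.6855263.
deff = 1.738414 / 2.6855263 = 0.6473.

0.6473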